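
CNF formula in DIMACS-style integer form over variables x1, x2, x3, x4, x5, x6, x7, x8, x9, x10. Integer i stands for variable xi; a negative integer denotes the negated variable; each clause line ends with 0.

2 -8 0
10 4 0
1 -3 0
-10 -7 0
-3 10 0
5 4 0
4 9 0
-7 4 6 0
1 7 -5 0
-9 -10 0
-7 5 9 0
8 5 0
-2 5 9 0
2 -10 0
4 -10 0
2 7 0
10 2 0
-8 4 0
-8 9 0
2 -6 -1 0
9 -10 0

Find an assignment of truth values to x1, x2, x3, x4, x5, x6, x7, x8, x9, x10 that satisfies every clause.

x1 = True, x2 = True, x3 = False, x4 = True, x5 = True, x6 = False, x7 = False, x8 = False, x9 = False, x10 = False

Pure literal: x3 appears only negated; assign x3 = False.
x4 occurs only positively in the remaining clauses — set x4 = True.
Try x1 = True.
The remaining clauses are satisfied by x2 = True, x5 = True, x6 = False, x7 = False, x8 = False, x9 = False, x10 = False.
Every clause has at least one true literal under this assignment.
Check each clause:
  1. (¬x8 ∨ x2) — ¬x8 is true.
  2. (x10 ∨ x4) — x4 is true.
  3. (x1 ∨ ¬x3) — x1 is true.
  4. (¬x7 ∨ ¬x10) — ¬x7 is true.
  5. (¬x3 ∨ x10) — ¬x3 is true.
  6. (x4 ∨ x5) — x4 is true.
  7. (x4 ∨ x9) — x4 is true.
  8. (x6 ∨ x4 ∨ ¬x7) — ¬x7 is true.
  9. (¬x5 ∨ x1 ∨ x7) — x1 is true.
  10. (¬x10 ∨ ¬x9) — ¬x10 is true.
  11. (x5 ∨ ¬x7 ∨ x9) — ¬x7 is true.
  12. (x5 ∨ x8) — x5 is true.
  13. (x9 ∨ x5 ∨ ¬x2) — x5 is true.
  14. (¬x10 ∨ x2) — x2 is true.
  15. (x4 ∨ ¬x10) — x4 is true.
  16. (x2 ∨ x7) — x2 is true.
  17. (x2 ∨ x10) — x2 is true.
  18. (x4 ∨ ¬x8) — ¬x8 is true.
  19. (¬x8 ∨ x9) — ¬x8 is true.
  20. (¬x1 ∨ ¬x6 ∨ x2) — x2 is true.
  21. (x9 ∨ ¬x10) — ¬x10 is true.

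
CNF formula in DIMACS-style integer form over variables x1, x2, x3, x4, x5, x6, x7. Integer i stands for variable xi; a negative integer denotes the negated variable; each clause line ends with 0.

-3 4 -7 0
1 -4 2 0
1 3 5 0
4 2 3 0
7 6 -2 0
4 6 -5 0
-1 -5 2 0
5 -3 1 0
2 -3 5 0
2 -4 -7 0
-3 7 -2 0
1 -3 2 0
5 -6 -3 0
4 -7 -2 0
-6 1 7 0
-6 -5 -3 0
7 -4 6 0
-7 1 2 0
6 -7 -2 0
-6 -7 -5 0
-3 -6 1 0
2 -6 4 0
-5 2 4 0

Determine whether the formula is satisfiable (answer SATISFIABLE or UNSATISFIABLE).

Branch on x1: take x1 = True.
Set x2 = True and propagate.
For the remaining variables, x3 = False, x4 = False, x5 = False, x6 = True, x7 = False works.
So x1=1  x2=1  x3=0  x4=0  x5=0  x6=1  x7=0 is a satisfying assignment.

SATISFIABLE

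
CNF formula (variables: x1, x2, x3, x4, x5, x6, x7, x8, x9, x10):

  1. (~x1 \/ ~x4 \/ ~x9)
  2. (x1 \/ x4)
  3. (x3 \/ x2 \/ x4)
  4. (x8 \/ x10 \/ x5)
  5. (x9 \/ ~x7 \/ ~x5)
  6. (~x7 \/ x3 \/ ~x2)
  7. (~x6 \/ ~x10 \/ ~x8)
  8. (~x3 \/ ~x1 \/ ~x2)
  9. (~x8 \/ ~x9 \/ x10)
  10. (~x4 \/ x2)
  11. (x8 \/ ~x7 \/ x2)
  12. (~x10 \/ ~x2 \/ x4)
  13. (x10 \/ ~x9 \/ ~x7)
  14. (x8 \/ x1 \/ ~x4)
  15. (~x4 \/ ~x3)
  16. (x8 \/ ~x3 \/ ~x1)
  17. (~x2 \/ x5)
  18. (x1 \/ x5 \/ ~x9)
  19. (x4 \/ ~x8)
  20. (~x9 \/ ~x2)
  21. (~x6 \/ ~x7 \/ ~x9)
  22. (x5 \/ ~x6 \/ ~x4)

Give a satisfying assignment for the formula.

Pure literal: x6 appears only negated; assign x6 = False.
Pure literal: x7 appears only negated; assign x7 = False.
Branch on x1: take x1 = False.
  then x4 is forced to True.
  then x2 is forced to True.
  then x8 is forced to True.
  then x3 is forced to False.
  then x5 is forced to True.
  then x9 is forced to False.
x10 is now unconstrained; take x10 = False.

x1=0, x2=1, x3=0, x4=1, x5=1, x6=0, x7=0, x8=1, x9=0, x10=0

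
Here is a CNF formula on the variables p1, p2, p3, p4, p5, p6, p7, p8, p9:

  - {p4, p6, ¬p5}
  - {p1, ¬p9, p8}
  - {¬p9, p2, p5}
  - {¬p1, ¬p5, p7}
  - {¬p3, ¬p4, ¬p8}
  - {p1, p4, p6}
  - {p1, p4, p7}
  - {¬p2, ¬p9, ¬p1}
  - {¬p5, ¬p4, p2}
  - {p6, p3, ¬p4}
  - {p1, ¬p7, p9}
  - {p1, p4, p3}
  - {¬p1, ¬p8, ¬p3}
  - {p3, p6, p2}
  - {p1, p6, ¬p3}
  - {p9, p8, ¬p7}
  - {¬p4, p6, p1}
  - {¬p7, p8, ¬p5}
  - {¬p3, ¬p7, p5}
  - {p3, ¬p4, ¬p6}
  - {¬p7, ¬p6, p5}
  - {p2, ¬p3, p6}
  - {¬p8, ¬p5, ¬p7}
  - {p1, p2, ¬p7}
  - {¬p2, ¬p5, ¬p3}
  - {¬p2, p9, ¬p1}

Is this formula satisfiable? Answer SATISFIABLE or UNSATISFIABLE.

Set p1 = True and propagate.
Try p2 = False.
Try p3 = False.
  then p6 is forced to True.
  then p4 is forced to False.
The remaining clauses are satisfied by p5 = False, p7 = False, p8 = False, p9 = False.
Every clause has at least one true literal under this assignment.
So p1 = True  p2 = False  p3 = False  p4 = False  p5 = False  p6 = True  p7 = False  p8 = False  p9 = False is a satisfying assignment.

SATISFIABLE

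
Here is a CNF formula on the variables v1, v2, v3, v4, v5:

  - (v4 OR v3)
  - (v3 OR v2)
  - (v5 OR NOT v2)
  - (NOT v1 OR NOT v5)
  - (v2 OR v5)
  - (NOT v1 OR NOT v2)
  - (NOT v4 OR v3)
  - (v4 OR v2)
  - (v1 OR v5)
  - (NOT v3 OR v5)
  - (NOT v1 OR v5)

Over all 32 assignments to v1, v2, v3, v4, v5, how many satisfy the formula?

The models are:
  v1=0 v2=0 v3=1 v4=1 v5=1
  v1=0 v2=1 v3=1 v4=0 v5=1
  v1=0 v2=1 v3=1 v4=1 v5=1
Count: 3.

3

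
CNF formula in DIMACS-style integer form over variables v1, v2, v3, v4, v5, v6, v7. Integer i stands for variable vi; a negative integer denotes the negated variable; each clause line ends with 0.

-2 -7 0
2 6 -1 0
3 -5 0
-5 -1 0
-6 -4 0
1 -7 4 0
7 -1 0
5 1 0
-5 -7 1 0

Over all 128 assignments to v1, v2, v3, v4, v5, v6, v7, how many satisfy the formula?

Case analysis on v1 and v5:
  v1=T, v5=T: a clause becomes empty — 0.
  v1=T, v5=F: remaining (v2,v3,v4,v6,v7) ∈ {(F,F,F,T,T); (F,T,F,T,T)} — 2.
  v1=F, v5=T: v2 free; 3 ways for (v3,v4,v6,v7) × 2^1 = 6.
  v1=F, v5=F: a clause becomes empty — 0.
Total: 0 + 2 + 6 + 0 = 8.

8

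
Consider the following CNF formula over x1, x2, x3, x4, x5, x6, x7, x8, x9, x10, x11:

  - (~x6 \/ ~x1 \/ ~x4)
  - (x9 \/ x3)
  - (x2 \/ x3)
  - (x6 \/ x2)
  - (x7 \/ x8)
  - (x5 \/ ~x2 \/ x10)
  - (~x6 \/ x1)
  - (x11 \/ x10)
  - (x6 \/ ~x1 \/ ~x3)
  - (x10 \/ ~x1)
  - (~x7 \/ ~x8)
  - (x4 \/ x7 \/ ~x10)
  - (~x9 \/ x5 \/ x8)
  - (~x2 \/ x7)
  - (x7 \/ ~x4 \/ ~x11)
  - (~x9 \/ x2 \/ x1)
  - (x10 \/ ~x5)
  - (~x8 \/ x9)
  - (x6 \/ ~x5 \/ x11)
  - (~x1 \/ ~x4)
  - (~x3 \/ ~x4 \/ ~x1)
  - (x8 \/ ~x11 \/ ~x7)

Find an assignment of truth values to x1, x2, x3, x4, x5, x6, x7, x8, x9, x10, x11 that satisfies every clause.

Try x1 = False.
  then x6 is forced to False.
  then x2 is forced to True.
  then x7 is forced to True.
  then x8 is forced to False.
  then x11 is forced to False.
  then x10 is forced to True.
  then x5 is forced to False.
  then x9 is forced to False.
  then x3 is forced to True.
x4 is now unconstrained; take x4 = False.
Every clause has at least one true literal under this assignment.

x1 = False  x2 = True  x3 = True  x4 = False  x5 = False  x6 = False  x7 = True  x8 = False  x9 = False  x10 = True  x11 = False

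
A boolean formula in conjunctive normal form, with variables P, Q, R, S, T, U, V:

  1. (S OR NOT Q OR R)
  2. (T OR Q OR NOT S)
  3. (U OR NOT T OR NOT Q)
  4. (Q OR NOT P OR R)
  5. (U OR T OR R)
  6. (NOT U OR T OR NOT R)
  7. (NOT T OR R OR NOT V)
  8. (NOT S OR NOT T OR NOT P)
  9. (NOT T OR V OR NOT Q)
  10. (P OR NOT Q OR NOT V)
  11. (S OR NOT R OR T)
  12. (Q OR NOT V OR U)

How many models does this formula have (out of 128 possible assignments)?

22

Split on T, then Q.
  T=T, Q=T: remaining (P,R,S,U,V) ∈ {(T,T,F,T,T)} — 1.
  T=T, Q=F: 13 of the 32 assignments to (P,R,S,U,V) work.
  T=F, Q=T: 6 of the 32 assignments to (P,R,S,U,V) work.
  T=F, Q=F: remaining (P,R,S,U,V) ∈ {(F,F,F,T,F); (F,F,F,T,T)} — 2.
Total: 1 + 13 + 6 + 2 = 22.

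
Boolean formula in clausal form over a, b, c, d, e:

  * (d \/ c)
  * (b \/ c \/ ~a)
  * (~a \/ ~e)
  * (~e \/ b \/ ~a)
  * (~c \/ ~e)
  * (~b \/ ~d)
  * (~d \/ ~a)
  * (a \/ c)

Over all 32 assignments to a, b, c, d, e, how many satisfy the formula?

5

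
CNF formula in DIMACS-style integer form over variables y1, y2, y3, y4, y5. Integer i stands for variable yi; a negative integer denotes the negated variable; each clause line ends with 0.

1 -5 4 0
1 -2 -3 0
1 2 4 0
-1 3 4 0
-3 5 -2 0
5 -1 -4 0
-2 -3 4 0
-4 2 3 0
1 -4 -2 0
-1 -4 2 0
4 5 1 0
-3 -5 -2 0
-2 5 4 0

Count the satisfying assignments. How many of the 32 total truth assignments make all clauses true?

Satisfying assignments:
  y1=F y2=F y3=T y4=T y5=F
  y1=F y2=F y3=T y4=T y5=T
  y1=T y2=F y3=T y4=F y5=F
  y1=T y2=F y3=T y4=F y5=T
  y1=T y2=T y3=F y4=T y5=T
Count: 5.

5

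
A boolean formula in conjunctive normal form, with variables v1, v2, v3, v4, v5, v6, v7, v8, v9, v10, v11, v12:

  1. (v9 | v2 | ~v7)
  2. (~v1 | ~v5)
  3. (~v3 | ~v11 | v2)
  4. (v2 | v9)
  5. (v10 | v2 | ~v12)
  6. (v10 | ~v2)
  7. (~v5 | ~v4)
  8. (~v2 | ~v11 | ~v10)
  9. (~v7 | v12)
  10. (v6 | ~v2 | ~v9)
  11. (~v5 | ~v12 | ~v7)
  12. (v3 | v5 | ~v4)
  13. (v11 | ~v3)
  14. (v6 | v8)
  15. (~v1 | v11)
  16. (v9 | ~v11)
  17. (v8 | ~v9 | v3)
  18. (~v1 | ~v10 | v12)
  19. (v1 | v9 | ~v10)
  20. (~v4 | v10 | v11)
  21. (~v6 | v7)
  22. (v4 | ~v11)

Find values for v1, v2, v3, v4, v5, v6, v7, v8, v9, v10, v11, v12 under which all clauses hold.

v1=F  v2=F  v3=F  v4=F  v5=F  v6=F  v7=F  v8=T  v9=T  v10=T  v11=F  v12=F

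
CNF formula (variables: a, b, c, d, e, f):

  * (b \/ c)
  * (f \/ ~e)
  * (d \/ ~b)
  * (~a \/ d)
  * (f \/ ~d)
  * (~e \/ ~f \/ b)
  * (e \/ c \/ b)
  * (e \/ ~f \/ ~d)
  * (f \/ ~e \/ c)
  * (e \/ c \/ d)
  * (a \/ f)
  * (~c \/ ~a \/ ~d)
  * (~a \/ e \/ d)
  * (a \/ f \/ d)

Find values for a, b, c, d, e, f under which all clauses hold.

a=False, b=True, c=True, d=True, e=True, f=True

Try a = False.
  then f is forced to True.
The remaining clauses are satisfied by b = True, c = True, d = True, e = True.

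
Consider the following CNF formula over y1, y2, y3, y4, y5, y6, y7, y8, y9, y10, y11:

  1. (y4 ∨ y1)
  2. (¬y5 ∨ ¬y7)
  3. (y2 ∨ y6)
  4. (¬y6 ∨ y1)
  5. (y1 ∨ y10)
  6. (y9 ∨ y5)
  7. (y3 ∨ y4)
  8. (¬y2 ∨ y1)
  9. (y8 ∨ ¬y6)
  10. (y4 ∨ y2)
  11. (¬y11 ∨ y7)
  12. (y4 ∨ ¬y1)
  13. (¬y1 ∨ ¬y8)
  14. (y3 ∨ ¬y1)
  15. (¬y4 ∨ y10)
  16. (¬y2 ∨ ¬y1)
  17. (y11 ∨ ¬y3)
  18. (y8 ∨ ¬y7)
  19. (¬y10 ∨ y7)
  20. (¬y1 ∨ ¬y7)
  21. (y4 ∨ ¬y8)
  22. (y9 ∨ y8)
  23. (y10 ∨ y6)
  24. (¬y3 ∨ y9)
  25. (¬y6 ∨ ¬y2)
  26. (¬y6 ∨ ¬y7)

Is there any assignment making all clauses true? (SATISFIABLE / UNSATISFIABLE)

y1 = True:
  propagation gives y4=True, y8=False, y6=False, y2=True; an empty clause results — contradiction.
y1 = False:
  propagation gives y4=True, y6=False, y2=True; an empty clause results — contradiction.
Every branch closes, so no satisfying assignment exists.

UNSATISFIABLE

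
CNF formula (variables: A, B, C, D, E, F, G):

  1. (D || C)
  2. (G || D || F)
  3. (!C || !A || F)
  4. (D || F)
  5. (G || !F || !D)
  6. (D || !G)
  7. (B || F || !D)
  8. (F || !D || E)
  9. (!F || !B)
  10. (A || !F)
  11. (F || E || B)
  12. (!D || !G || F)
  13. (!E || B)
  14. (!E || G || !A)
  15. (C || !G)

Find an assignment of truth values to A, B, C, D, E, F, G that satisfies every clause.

Set A = False and propagate.
  then F is forced to False.
  then D is forced to True.
  then B is forced to True.
  then E is forced to True.
  then G is forced to False.
C is now unconstrained; take C = True.
Check each clause:
  1. (D || C) — C is true.
  2. (F || G || D) — D is true.
  3. (F || !C || !A) — !A is true.
  4. (F || D) — D is true.
  5. (!F || !D || G) — !F is true.
  6. (!G || D) — !G is true.
  7. (B || F || !D) — B is true.
  8. (F || !D || E) — E is true.
  9. (!B || !F) — !F is true.
  10. (A || !F) — !F is true.
  11. (B || E || F) — B is true.
  12. (F || !D || !G) — !G is true.
  13. (!E || B) — B is true.
  14. (!A || G || !E) — !A is true.
  15. (C || !G) — !G is true.

A = 0, B = 1, C = 1, D = 1, E = 1, F = 0, G = 0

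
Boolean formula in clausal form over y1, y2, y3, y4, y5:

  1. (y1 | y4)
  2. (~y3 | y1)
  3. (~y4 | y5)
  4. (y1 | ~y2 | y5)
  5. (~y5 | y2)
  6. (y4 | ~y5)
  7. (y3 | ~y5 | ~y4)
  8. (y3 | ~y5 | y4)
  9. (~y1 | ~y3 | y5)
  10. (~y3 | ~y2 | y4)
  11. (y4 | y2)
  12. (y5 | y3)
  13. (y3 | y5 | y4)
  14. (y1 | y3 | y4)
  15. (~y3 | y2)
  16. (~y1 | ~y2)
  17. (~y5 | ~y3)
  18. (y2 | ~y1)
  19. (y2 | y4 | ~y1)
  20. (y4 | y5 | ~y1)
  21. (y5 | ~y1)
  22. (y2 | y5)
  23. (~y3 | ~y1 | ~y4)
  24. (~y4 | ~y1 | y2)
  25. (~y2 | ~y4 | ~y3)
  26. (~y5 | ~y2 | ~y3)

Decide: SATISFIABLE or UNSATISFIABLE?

UNSATISFIABLE

y4 = True:
  propagation gives y5=True, y2=True, y3=True; an empty clause results — contradiction.
y4 = False:
  propagation gives y1=True, y5=False; an empty clause results — contradiction.
Every branch closes, so no satisfying assignment exists.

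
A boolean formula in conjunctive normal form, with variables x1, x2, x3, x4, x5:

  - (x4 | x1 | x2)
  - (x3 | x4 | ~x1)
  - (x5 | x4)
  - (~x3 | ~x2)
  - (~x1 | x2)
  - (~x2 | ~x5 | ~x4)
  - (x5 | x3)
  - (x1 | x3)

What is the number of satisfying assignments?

The models are:
  x1=0 x2=0 x3=1 x4=1 x5=0
  x1=0 x2=0 x3=1 x4=1 x5=1
That's 2 in total.

2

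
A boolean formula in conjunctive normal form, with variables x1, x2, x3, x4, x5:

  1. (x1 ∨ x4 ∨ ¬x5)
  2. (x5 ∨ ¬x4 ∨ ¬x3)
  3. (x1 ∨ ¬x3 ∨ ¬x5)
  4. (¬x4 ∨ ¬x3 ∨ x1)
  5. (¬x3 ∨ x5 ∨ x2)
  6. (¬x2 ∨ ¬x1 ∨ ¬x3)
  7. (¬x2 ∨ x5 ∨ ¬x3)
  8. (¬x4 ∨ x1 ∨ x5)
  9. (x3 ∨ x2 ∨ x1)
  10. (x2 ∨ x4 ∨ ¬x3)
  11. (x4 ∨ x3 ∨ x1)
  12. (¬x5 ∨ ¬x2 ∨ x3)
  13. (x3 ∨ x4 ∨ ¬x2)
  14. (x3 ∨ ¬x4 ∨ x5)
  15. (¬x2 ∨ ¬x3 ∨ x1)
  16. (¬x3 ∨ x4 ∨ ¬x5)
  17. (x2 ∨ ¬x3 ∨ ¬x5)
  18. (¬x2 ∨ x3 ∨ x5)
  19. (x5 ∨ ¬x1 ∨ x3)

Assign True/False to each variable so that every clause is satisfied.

x1 = True, x2 = False, x3 = False, x4 = False, x5 = True

Set x1 = True and propagate.
The remaining clauses are satisfied by x2 = False, x3 = False, x4 = False, x5 = True.
Every clause has at least one true literal under this assignment.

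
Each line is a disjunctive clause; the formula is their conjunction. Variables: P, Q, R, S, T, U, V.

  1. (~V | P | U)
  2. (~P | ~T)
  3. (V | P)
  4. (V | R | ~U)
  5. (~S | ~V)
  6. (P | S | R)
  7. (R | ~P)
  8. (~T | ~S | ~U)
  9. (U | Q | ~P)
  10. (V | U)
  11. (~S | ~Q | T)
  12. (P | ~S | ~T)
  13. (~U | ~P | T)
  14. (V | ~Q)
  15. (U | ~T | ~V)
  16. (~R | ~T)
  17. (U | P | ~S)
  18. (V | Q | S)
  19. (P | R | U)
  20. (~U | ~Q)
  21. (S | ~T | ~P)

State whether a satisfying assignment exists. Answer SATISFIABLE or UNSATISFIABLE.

Set P = True and propagate.
  then T is forced to False.
  then R is forced to True.
  then U is forced to False.
  then Q is forced to True.
  then V is forced to True.
  then S is forced to False.
So P=T, Q=T, R=T, S=F, T=F, U=F, V=T is a satisfying assignment.

SATISFIABLE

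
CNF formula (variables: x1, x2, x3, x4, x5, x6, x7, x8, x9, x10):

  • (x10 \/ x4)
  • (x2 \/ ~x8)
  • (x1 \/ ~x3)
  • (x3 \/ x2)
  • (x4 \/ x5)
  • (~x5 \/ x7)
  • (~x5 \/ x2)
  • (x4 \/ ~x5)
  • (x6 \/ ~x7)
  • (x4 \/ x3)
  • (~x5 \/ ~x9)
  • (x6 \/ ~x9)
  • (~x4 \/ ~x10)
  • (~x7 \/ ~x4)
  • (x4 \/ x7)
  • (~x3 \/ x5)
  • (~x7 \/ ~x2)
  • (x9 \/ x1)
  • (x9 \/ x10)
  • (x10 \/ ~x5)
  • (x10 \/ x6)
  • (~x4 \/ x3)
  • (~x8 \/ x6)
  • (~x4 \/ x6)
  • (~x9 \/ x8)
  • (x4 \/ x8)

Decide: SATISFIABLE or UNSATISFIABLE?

UNSATISFIABLE

x4 = True:
  propagation gives x10=False, x7=False, x5=False, x3=False; an empty clause results — contradiction.
x4 = False:
  propagation gives x10=True, x5=True; an empty clause results — contradiction.
Every branch closes, so no satisfying assignment exists.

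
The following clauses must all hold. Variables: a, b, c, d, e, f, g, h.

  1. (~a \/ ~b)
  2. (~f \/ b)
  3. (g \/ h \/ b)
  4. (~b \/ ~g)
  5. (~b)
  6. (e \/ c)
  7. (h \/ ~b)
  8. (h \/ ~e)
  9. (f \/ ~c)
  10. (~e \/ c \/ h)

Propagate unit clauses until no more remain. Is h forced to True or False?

True

Unit clause (~b) sets b = False.
(~f \/ b): since b = False, the clause reduces to (~f). f = False.
From (~c \/ f) and f = False: c = False.
(c \/ e) with c = False leaves only e, so e = True.
From (h \/ ~e) and e = True: h = True.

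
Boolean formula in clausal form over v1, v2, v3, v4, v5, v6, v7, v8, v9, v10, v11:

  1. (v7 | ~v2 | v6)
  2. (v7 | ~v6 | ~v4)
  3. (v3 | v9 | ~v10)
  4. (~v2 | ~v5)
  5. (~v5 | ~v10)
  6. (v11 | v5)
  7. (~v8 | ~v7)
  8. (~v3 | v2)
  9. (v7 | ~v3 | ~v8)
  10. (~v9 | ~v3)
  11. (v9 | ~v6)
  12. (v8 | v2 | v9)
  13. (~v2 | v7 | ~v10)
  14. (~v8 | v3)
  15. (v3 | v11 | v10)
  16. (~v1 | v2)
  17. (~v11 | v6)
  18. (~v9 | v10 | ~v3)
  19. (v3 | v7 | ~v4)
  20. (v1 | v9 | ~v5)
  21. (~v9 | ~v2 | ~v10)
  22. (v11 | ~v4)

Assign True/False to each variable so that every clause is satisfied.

Pure literal: v4 appears only negated; assign v4 = False.
Try v1 = False.
Try v2 = False.
  then v3 is forced to False.
  then v8 is forced to False.
  then v9 is forced to True.
The remaining clauses are satisfied by v5 = False, v6 = True, v7 = True, v10 = False, v11 = True.

v1 = 0  v2 = 0  v3 = 0  v4 = 0  v5 = 0  v6 = 1  v7 = 1  v8 = 0  v9 = 1  v10 = 0  v11 = 1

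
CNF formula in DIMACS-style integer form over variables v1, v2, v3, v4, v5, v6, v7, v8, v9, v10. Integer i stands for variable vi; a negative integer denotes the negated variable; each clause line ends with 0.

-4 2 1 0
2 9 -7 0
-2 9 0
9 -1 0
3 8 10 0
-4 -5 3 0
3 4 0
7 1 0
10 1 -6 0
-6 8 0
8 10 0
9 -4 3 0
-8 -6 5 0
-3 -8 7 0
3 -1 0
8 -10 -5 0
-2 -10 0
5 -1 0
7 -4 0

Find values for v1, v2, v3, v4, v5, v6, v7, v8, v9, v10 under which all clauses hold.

Pure literal: v6 appears only negated; assign v6 = False.
v9 occurs only positively in the remaining clauses — set v9 = True.
Set v1 = True and propagate.
  then v3 is forced to True.
  then v5 is forced to True.
Branch on v2: take v2 = False.
Try v4 = False.
The remaining clauses are satisfied by v7 = True, v8 = True, v10 = True.
Every clause has at least one true literal under this assignment.

v1 = 1, v2 = 0, v3 = 1, v4 = 0, v5 = 1, v6 = 0, v7 = 1, v8 = 1, v9 = 1, v10 = 1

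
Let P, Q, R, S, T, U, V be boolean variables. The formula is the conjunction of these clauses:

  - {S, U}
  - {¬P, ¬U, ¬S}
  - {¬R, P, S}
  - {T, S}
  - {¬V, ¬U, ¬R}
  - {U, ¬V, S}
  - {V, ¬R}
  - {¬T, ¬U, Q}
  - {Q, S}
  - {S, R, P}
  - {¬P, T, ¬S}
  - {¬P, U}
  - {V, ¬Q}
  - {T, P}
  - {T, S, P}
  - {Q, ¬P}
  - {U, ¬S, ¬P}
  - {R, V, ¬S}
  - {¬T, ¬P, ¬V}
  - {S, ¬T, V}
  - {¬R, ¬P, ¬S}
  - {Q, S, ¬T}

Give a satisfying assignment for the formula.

P = F  Q = F  R = T  S = T  T = T  U = F  V = T

Set P = False and propagate.
  then T is forced to True.
Try Q = False.
  then U is forced to False.
  then S is forced to True.
For the remaining variables, R = True, V = True works.
Every clause has at least one true literal under this assignment.
Check each clause:
  1. {S, U} — S is true.
  2. {¬S, ¬U, ¬P} — ¬U is true.
  3. {¬R, S, P} — S is true.
  4. {T, S} — S is true.
  5. {¬U, ¬V, ¬R} — ¬U is true.
  6. {S, ¬V, U} — S is true.
  7. {¬R, V} — V is true.
  8. {¬U, Q, ¬T} — ¬U is true.
  9. {Q, S} — S is true.
  10. {R, S, P} — R is true.
  11. {¬P, ¬S, T} — T is true.
  12. {¬P, U} — ¬P is true.
  13. {V, ¬Q} — ¬Q is true.
  14. {T, P} — T is true.
  15. {T, S, P} — S is true.
  16. {¬P, Q} — ¬P is true.
  17. {¬S, ¬P, U} — ¬P is true.
  18. {R, V, ¬S} — R is true.
  19. {¬T, ¬P, ¬V} — ¬P is true.
  20. {S, ¬T, V} — S is true.
  21. {¬P, ¬R, ¬S} — ¬P is true.
  22. {S, Q, ¬T} — S is true.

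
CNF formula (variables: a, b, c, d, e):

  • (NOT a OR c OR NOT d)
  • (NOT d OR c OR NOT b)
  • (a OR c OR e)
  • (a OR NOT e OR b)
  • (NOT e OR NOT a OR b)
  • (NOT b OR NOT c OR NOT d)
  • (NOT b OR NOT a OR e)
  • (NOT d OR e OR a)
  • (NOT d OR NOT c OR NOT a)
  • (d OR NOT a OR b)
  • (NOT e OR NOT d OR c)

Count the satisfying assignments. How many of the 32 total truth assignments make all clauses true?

Satisfying assignments:
  a=0 b=0 c=1 d=0 e=0
  a=0 b=1 c=0 d=0 e=1
  a=0 b=1 c=1 d=0 e=0
  a=0 b=1 c=1 d=0 e=1
  a=1 b=1 c=0 d=0 e=1
  a=1 b=1 c=1 d=0 e=1
That's 6 in total.

6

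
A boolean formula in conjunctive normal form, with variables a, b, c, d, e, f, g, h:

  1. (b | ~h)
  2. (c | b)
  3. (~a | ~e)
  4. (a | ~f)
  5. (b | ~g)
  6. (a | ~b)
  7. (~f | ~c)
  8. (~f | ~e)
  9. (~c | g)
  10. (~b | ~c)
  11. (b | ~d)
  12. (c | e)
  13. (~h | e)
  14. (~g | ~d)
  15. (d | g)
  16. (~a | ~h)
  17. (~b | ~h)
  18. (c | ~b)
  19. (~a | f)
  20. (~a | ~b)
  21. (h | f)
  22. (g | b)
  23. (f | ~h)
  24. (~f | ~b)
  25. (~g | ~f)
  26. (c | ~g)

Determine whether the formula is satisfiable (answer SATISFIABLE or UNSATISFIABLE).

UNSATISFIABLE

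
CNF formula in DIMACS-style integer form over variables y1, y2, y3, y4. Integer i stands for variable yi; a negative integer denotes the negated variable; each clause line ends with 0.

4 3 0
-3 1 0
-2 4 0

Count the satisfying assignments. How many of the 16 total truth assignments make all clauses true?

Satisfying assignments:
  y1=F y2=F y3=F y4=T
  y1=F y2=T y3=F y4=T
  y1=T y2=F y3=F y4=T
  y1=T y2=F y3=T y4=F
  y1=T y2=F y3=T y4=T
  y1=T y2=T y3=F y4=T
  y1=T y2=T y3=T y4=T
Count: 7.

7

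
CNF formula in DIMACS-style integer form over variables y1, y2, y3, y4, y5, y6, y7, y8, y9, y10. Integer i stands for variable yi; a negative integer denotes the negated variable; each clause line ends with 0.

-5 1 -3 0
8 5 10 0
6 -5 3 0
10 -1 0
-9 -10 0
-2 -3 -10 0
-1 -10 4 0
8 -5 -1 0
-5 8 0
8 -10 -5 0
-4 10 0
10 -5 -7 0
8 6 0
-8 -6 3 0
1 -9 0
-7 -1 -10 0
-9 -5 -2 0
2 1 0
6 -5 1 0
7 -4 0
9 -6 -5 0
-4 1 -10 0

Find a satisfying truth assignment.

y1 = False  y2 = True  y3 = True  y4 = False  y5 = False  y6 = True  y7 = False  y8 = True  y9 = False  y10 = False

Try y1 = False.
  then y9 is forced to False.
  then y2 is forced to True.
For the remaining variables, y3 = True, y4 = False, y5 = False, y6 = True, y7 = False, y8 = True, y10 = False works.
Check each clause:
  1. (!y3 || !y5 || y1) — !y5 is true.
  2. (y5 || y8 || y10) — y8 is true.
  3. (!y5 || y3 || y6) — y3 is true.
  4. (!y1 || y10) — !y1 is true.
  5. (!y9 || !y10) — !y10 is true.
  6. (!y3 || !y10 || !y2) — !y10 is true.
  7. (y4 || !y1 || !y10) — !y10 is true.
  8. (!y5 || !y1 || y8) — y8 is true.
  9. (!y5 || y8) — y8 is true.
  10. (y8 || !y5 || !y10) — y8 is true.
  11. (y10 || !y4) — !y4 is true.
  12. (!y7 || !y5 || y10) — !y7 is true.
  13. (y8 || y6) — y8 is true.
  14. (y3 || !y8 || !y6) — y3 is true.
  15. (!y9 || y1) — !y9 is true.
  16. (!y7 || !y10 || !y1) — !y7 is true.
  17. (!y9 || !y2 || !y5) — !y5 is true.
  18. (y2 || y1) — y2 is true.
  19. (y6 || !y5 || y1) — !y5 is true.
  20. (!y4 || y7) — !y4 is true.
  21. (!y5 || y9 || !y6) — !y5 is true.
  22. (!y10 || !y4 || y1) — !y4 is true.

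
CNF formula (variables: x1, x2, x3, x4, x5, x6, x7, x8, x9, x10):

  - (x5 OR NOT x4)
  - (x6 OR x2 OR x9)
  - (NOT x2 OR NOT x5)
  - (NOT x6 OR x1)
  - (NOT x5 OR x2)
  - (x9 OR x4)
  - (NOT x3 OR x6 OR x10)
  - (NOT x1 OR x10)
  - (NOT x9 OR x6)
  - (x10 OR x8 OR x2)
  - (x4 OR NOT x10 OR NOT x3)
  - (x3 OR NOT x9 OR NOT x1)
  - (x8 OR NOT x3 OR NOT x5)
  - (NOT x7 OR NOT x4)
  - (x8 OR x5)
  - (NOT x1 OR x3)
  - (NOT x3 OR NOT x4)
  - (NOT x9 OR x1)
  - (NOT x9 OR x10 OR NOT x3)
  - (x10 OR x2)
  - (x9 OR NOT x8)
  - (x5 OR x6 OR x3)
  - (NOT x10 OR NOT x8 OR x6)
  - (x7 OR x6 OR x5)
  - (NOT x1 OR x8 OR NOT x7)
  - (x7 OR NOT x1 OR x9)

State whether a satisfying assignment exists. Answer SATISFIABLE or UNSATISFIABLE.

UNSATISFIABLE

x3 = True:
  propagation gives x4=False, x9=True, x6=True, x1=True; an empty clause results — contradiction.
x3 = False:
  propagation gives x1=False, x6=False, x9=False, x2=True; an empty clause results — contradiction.
Every branch closes, so no satisfying assignment exists.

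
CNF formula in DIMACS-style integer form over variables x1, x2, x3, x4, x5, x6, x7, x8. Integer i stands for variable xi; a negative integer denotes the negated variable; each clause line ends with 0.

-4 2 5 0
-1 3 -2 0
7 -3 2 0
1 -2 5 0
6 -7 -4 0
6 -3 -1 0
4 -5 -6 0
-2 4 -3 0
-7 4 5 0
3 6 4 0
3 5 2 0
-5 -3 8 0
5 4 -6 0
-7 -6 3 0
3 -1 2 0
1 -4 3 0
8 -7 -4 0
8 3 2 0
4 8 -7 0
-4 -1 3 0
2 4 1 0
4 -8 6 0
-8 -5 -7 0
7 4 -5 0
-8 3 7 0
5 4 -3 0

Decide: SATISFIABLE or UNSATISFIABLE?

Try x1 = True.
Set x2 = True and propagate.
  then x3 is forced to True.
  then x6 is forced to True.
  then x4 is forced to True.
The remaining clauses are satisfied by x5 = False, x7 = True, x8 = True.
Every clause has at least one true literal under this assignment.
So x1=T, x2=T, x3=T, x4=T, x5=F, x6=T, x7=T, x8=T is a satisfying assignment.

SATISFIABLE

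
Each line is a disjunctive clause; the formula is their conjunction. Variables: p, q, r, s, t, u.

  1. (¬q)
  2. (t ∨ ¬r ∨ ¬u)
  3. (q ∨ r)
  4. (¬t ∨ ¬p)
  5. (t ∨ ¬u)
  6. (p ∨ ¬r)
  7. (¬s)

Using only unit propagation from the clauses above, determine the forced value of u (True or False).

False

(¬q) is a unit clause: q = False.
From (q ∨ r) and q = False: r = True.
(¬r ∨ p): since r = True, the clause reduces to (p). p = True.
(¬t ∨ ¬p) with p = True leaves only ¬t, so t = False.
(¬u ∨ t ∨ ¬r) with t = False, r = True leaves only ¬u, so u = False.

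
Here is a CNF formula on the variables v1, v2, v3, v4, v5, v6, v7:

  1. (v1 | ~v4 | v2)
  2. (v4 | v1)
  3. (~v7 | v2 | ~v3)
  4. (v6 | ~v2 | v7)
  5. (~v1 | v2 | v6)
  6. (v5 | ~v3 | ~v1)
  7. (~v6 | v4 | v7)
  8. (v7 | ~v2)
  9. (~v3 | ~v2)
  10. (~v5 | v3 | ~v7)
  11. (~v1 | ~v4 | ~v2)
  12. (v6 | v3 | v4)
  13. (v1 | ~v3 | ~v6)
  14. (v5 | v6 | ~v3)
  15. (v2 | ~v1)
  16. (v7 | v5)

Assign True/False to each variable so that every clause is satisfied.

v1=T, v2=T, v3=F, v4=F, v5=F, v6=T, v7=T

Check each clause:
  1. (v1 | ~v4 | v2) — v1 is true.
  2. (v1 | v4) — v1 is true.
  3. (v2 | ~v3 | ~v7) — v2 is true.
  4. (v7 | ~v2 | v6) — v6 is true.
  5. (v2 | v6 | ~v1) — v2 is true.
  6. (v5 | ~v1 | ~v3) — ~v3 is true.
  7. (v4 | v7 | ~v6) — v7 is true.
  8. (v7 | ~v2) — v7 is true.
  9. (~v2 | ~v3) — ~v3 is true.
  10. (~v5 | v3 | ~v7) — ~v5 is true.
  11. (~v1 | ~v2 | ~v4) — ~v4 is true.
  12. (v4 | v3 | v6) — v6 is true.
  13. (v1 | ~v6 | ~v3) — v1 is true.
  14. (~v3 | v5 | v6) — ~v3 is true.
  15. (v2 | ~v1) — v2 is true.
  16. (v5 | v7) — v7 is true.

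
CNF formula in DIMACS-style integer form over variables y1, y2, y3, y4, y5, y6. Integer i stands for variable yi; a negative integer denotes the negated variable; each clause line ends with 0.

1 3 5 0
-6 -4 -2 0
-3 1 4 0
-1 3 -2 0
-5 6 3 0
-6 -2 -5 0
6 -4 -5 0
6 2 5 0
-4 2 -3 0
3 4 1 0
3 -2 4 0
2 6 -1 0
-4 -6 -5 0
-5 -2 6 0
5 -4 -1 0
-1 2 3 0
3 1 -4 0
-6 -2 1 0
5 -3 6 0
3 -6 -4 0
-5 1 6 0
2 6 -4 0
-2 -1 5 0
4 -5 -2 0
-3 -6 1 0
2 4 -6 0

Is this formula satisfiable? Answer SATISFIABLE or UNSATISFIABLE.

y6 = True:
  y4 = True:
    propagation gives y2=False, y3=False; an empty clause results — contradiction.
  y4 = False:
    propagation gives y2=True, y5=False, y3=True, y1=True; an empty clause results — contradiction.
y6 = False:
  y1 = True:
    propagation gives y2=True, y3=True, y5=False; an empty clause results — contradiction.
  y1 = False:
    propagation gives y5=False, y3=True; an empty clause results — contradiction.
Every branch closes, so no satisfying assignment exists.

UNSATISFIABLE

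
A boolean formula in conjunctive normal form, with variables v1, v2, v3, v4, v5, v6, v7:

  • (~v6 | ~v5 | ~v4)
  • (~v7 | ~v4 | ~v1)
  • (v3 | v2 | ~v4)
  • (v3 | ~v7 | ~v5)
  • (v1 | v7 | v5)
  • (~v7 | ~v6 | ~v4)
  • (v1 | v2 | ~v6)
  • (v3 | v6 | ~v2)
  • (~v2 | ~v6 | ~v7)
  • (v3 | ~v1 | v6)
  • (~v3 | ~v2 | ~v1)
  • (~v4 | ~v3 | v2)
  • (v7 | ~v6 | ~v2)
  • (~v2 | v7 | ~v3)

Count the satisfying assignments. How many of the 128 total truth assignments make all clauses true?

20

Case analysis on v2 and v3:
  v2=T, v3=T: remaining (v1,v4,v5,v6,v7) ∈ {(F,F,F,F,T); (F,F,T,F,T); (F,T,F,F,T); (F,T,T,F,T)} — 4.
  v2=T, v3=F: a clause becomes empty — 0.
  v2=F, v3=T: 11 of the 32 assignments to (v1,v4,v5,v6,v7) work.
  v2=F, v3=F: 5 of the 32 assignments to (v1,v4,v5,v6,v7) work.
Total: 4 + 0 + 11 + 5 = 20.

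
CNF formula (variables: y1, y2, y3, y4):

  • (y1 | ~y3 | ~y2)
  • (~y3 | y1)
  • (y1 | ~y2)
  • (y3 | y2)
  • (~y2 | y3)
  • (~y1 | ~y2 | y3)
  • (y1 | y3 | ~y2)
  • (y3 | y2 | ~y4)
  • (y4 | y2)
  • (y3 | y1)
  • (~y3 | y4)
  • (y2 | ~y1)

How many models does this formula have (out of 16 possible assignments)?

1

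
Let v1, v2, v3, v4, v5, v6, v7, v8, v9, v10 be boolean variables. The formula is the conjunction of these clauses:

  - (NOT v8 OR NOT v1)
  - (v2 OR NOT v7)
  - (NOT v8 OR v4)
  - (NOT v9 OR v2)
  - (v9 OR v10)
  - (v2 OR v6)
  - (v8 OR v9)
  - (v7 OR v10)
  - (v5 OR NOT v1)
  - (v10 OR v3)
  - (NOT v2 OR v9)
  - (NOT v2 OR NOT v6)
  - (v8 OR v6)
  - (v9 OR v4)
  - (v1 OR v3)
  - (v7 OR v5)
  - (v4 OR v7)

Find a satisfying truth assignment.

v1=False, v2=False, v3=True, v4=True, v5=True, v6=True, v7=False, v8=True, v9=False, v10=True

Pure literal: v3 appears only positively; assign v3 = True.
Pure literal: v4 appears only positively; assign v4 = True.
Branch on v1: take v1 = False.
Set v2 = False and propagate.
  then v7 is forced to False.
  then v9 is forced to False.
  then v10 is forced to True.
  then v6 is forced to True.
  then v8 is forced to True.
  then v5 is forced to True.
Every clause has at least one true literal under this assignment.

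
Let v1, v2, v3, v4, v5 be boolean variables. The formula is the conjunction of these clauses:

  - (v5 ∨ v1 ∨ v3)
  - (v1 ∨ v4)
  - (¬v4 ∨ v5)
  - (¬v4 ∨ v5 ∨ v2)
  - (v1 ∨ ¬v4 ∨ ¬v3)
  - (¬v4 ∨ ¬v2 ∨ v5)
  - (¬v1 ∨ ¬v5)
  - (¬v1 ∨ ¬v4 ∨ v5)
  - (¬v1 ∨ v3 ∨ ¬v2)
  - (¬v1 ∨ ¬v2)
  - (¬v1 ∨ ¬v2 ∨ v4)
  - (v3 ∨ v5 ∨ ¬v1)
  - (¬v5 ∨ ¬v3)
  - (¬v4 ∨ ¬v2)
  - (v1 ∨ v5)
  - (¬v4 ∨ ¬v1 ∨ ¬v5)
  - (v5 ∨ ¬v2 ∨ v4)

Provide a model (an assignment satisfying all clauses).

v1=1, v2=0, v3=1, v4=0, v5=0

Try v1 = True.
  then v5 is forced to False.
  then v4 is forced to False.
  then v2 is forced to False.
  then v3 is forced to True.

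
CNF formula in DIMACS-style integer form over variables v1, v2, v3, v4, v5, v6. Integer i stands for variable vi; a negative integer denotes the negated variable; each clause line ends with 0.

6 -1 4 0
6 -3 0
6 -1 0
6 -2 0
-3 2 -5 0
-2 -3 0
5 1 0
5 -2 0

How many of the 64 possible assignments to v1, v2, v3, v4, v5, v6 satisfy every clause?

Split on v2, then v6.
  v2=1, v6=1: remaining (v1,v3,v4,v5) ∈ {(0,0,0,1); (0,0,1,1); (1,0,0,1); (1,0,1,1)} — 4.
  v2=1, v6=0: a clause becomes empty — 0.
  v2=0, v6=1: v4 free; 4 ways for (v1,v3,v5) × 2^1 = 8.
  v2=0, v6=0: remaining (v1,v3,v4,v5) ∈ {(0,0,0,1); (0,0,1,1)} — 2.
Total: 4 + 0 + 8 + 2 = 14.

14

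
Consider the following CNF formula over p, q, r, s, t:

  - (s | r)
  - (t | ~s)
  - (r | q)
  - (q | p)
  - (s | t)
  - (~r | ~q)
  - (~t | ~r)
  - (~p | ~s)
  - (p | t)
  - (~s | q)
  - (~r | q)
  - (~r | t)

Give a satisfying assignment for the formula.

p=0, q=1, r=0, s=1, t=1

Set p = False and propagate.
  then q is forced to True.
  then r is forced to False.
  then s is forced to True.
  then t is forced to True.
Check each clause:
  1. (s | r) — s is true.
  2. (~s | t) — t is true.
  3. (q | r) — q is true.
  4. (q | p) — q is true.
  5. (s | t) — s is true.
  6. (~r | ~q) — ~r is true.
  7. (~t | ~r) — ~r is true.
  8. (~s | ~p) — ~p is true.
  9. (t | p) — t is true.
  10. (~s | q) — q is true.
  11. (q | ~r) — q is true.
  12. (~r | t) — t is true.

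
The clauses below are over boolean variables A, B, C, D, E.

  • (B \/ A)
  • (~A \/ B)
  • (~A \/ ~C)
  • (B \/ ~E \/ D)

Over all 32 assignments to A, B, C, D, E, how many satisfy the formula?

12

Case analysis on A and B:
  A=T, B=T: remaining (C,D,E) ∈ {(F,F,F); (F,F,T); (F,T,F); (F,T,T)} — 4.
  A=T, B=F: a clause becomes empty — 0.
  A=F, B=T: C, D, E free → 2^3 = 8.
  A=F, B=F: a clause becomes empty — 0.
Total: 4 + 0 + 8 + 0 = 12.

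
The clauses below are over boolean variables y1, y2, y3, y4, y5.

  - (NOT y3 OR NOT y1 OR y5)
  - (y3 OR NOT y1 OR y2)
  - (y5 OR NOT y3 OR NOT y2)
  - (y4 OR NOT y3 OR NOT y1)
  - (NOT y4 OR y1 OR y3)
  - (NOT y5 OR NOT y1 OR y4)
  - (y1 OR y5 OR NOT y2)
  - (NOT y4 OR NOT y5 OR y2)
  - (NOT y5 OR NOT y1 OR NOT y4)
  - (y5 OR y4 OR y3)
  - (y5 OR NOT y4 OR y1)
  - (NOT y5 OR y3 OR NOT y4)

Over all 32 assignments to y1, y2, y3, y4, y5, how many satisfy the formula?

7

Satisfying assignments:
  y1=0 y2=0 y3=0 y4=0 y5=1
  y1=0 y2=0 y3=1 y4=0 y5=0
  y1=0 y2=0 y3=1 y4=0 y5=1
  y1=0 y2=1 y3=0 y4=0 y5=1
  y1=0 y2=1 y3=1 y4=0 y5=1
  y1=0 y2=1 y3=1 y4=1 y5=1
  y1=1 y2=1 y3=0 y4=1 y5=0
Count: 7.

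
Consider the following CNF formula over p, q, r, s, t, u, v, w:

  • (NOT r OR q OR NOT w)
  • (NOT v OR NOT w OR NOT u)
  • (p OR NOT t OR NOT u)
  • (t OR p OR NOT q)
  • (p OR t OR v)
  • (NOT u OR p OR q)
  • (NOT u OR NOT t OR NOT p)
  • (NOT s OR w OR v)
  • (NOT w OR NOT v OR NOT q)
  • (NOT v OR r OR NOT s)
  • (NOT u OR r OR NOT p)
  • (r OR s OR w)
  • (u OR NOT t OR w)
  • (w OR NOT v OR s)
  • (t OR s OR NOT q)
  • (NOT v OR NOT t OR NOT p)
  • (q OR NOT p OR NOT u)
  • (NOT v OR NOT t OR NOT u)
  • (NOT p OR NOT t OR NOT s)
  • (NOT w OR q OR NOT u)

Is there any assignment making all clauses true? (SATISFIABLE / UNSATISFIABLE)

SATISFIABLE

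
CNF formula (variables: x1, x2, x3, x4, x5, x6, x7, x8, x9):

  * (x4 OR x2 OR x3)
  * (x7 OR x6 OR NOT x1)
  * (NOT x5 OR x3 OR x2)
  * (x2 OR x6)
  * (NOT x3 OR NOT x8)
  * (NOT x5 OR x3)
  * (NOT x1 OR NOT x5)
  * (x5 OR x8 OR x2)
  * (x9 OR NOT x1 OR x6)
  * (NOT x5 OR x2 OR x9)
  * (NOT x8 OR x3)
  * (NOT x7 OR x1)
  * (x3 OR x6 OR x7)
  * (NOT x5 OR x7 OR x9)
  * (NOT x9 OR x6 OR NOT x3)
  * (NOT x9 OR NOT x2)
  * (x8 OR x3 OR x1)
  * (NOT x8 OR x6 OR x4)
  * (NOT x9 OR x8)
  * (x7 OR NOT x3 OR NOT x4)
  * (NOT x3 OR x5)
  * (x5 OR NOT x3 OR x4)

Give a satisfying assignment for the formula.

Pure literal: x6 appears only positively; assign x6 = True.
Branch on x1: take x1 = True.
  then x5 is forced to False.
  then x3 is forced to False.
  then x8 is forced to False.
  then x2 is forced to True.
  then x9 is forced to False.
x4, x7 are now unconstrained; take x4 = False, x7 = False.

x1=True, x2=True, x3=False, x4=False, x5=False, x6=True, x7=False, x8=False, x9=False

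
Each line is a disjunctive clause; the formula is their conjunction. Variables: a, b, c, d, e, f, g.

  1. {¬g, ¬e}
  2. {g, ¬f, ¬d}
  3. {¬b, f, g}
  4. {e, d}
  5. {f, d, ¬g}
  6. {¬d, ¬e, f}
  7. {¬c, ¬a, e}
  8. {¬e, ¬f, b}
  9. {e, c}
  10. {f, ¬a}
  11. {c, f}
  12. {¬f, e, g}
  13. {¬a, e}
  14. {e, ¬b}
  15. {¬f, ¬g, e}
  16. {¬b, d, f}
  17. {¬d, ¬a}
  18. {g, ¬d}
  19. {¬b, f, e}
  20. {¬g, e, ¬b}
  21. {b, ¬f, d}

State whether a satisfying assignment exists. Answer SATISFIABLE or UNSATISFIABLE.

SATISFIABLE

Pure literal: a appears only negated; assign a = False.
Set b = True and propagate.
  then e is forced to True.
  then g is forced to False.
  then f is forced to True.
  then d is forced to False.
c is now unconstrained; take c = False.
Every clause has at least one true literal under this assignment.
So a=F, b=T, c=F, d=F, e=T, f=T, g=F is a satisfying assignment.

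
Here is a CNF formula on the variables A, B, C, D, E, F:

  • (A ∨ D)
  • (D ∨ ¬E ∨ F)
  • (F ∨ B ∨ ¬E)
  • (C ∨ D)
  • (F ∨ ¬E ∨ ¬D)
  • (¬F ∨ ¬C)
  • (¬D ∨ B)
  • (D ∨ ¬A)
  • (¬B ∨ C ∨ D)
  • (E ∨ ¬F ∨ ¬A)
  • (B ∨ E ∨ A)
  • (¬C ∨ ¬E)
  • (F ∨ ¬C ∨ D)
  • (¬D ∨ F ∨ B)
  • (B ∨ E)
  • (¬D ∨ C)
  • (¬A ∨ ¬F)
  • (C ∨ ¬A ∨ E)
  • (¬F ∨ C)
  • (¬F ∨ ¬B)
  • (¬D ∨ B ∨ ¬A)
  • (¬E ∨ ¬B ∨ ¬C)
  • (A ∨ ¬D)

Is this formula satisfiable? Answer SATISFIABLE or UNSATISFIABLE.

SATISFIABLE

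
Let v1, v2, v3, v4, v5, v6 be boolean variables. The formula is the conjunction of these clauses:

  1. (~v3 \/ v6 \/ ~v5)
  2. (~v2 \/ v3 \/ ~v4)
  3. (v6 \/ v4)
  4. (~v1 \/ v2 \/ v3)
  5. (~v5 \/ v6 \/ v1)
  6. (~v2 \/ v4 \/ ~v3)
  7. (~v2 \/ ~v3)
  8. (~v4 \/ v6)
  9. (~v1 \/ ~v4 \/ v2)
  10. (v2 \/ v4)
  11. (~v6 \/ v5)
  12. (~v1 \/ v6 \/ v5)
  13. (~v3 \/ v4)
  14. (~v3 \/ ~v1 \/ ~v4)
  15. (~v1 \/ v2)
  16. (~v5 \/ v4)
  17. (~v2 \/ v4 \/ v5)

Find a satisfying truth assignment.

v1 = F, v2 = F, v3 = F, v4 = T, v5 = T, v6 = T

Check each clause:
  1. (~v5 \/ v6 \/ ~v3) — ~v3 is true.
  2. (~v4 \/ ~v2 \/ v3) — ~v2 is true.
  3. (v4 \/ v6) — v4 is true.
  4. (v3 \/ v2 \/ ~v1) — ~v1 is true.
  5. (v6 \/ v1 \/ ~v5) — v6 is true.
  6. (~v2 \/ ~v3 \/ v4) — v4 is true.
  7. (~v3 \/ ~v2) — ~v3 is true.
  8. (~v4 \/ v6) — v6 is true.
  9. (~v1 \/ v2 \/ ~v4) — ~v1 is true.
  10. (v4 \/ v2) — v4 is true.
  11. (~v6 \/ v5) — v5 is true.
  12. (~v1 \/ v6 \/ v5) — v5 is true.
  13. (~v3 \/ v4) — v4 is true.
  14. (~v4 \/ ~v3 \/ ~v1) — ~v3 is true.
  15. (~v1 \/ v2) — ~v1 is true.
  16. (~v5 \/ v4) — v4 is true.
  17. (~v2 \/ v4 \/ v5) — v4 is true.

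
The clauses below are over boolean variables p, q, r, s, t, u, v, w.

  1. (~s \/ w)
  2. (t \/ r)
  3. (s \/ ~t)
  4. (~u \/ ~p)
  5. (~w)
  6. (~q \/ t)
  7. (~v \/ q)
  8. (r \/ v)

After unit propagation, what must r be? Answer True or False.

Unit clause (~w) sets w = False.
In (w \/ ~s), w is now false; ~s must hold, so s = False.
From (~t \/ s) and s = False: t = False.
From (t \/ r) and t = False: r = True.

True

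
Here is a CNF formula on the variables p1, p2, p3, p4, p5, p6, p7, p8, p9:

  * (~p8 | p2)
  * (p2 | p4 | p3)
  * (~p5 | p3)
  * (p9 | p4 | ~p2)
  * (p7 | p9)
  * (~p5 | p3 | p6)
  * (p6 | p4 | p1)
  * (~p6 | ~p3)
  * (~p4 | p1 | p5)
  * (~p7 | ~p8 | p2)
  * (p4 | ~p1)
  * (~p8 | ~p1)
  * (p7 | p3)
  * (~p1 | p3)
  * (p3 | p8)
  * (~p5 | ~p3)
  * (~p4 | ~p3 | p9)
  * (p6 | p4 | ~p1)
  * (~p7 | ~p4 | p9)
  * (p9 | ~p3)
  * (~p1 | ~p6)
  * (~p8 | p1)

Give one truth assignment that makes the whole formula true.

p1=True, p2=False, p3=True, p4=True, p5=False, p6=False, p7=True, p8=False, p9=True

Check each clause:
  1. (~p8 | p2) — ~p8 is true.
  2. (p4 | p2 | p3) — p3 is true.
  3. (~p5 | p3) — p3 is true.
  4. (p9 | p4 | ~p2) — p9 is true.
  5. (p7 | p9) — p9 is true.
  6. (p3 | ~p5 | p6) — p3 is true.
  7. (p1 | p6 | p4) — p1 is true.
  8. (~p6 | ~p3) — ~p6 is true.
  9. (p5 | ~p4 | p1) — p1 is true.
  10. (p2 | ~p8 | ~p7) — ~p8 is true.
  11. (~p1 | p4) — p4 is true.
  12. (~p1 | ~p8) — ~p8 is true.
  13. (p7 | p3) — p3 is true.
  14. (p3 | ~p1) — p3 is true.
  15. (p3 | p8) — p3 is true.
  16. (~p5 | ~p3) — ~p5 is true.
  17. (~p3 | p9 | ~p4) — p9 is true.
  18. (~p1 | p4 | p6) — p4 is true.
  19. (p9 | ~p7 | ~p4) — p9 is true.
  20. (p9 | ~p3) — p9 is true.
  21. (~p1 | ~p6) — ~p6 is true.
  22. (p1 | ~p8) — ~p8 is true.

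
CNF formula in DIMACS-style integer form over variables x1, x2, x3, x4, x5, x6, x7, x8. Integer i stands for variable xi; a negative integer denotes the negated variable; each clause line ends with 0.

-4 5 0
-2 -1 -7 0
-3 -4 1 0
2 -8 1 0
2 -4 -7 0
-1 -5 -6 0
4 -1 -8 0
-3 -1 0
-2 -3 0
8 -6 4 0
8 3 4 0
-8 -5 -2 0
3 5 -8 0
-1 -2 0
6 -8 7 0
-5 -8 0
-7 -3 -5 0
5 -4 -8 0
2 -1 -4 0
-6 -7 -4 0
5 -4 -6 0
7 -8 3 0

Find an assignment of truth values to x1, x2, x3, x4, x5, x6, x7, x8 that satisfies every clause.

x1=False  x2=False  x3=False  x4=True  x5=True  x6=False  x7=False  x8=False

Try x1 = False.
For the remaining variables, x2 = False, x3 = False, x4 = True, x5 = True, x6 = False, x7 = False, x8 = False works.
Every clause has at least one true literal under this assignment.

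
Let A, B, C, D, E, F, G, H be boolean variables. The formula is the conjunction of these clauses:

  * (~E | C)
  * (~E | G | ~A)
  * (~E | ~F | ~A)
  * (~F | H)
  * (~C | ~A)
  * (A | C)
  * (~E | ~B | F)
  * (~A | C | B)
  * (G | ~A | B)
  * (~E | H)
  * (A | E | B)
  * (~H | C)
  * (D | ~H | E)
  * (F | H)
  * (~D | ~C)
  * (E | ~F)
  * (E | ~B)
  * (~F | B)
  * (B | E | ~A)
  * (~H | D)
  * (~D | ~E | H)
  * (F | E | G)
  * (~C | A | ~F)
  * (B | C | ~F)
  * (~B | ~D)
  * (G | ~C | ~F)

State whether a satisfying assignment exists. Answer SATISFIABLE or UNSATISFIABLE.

UNSATISFIABLE

E = True:
  propagation gives C=True, A=False, H=True, D=False; an empty clause results — contradiction.
E = False:
  propagation gives F=False, H=True, C=True, A=False; an empty clause results — contradiction.
Every branch closes, so no satisfying assignment exists.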